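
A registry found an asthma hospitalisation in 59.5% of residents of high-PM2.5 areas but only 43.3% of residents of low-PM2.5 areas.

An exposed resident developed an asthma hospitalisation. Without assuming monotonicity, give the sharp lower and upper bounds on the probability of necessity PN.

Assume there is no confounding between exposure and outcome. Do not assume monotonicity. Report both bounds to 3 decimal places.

p₁ = 0.595, p₀ = 0.433.
Under exogeneity alone the bounds on PN are max{0,(p₁−p₀)/p₁} ≤ PN ≤ min{1,(1−p₀)/p₁}.
  lower = (p₁ − p₀)/p₁ = 0.162 / 0.595 ≈ 0.2723
  upper = min{1, (1 − p₀)/p₁} = 0.567 / 0.595 ≈ 0.9529

0.272 ≤ PN ≤ 0.953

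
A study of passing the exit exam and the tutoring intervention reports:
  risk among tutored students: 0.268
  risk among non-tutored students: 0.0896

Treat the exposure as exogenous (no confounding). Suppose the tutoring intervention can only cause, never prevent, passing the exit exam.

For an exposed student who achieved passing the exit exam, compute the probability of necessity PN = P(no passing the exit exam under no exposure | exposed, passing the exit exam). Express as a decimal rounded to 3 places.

PN ≈ 0.666

Let p₁ = 0.268, p₀ = 0.0896.
Under exogeneity and monotonicity, PN = (p₁ − p₀) / p₁.
PN = (0.268 − 0.0896) / 0.268 = 0.1784 / 0.268 ≈ 0.6657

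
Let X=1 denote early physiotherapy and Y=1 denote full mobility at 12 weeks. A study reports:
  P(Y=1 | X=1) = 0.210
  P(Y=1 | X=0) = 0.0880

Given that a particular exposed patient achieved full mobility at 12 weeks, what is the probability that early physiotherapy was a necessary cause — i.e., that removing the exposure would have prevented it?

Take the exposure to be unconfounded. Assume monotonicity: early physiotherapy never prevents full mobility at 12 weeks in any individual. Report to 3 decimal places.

Let p₁ = 0.21, p₀ = 0.088.
Under exogeneity and monotonicity, PN = (p₁ − p₀) / p₁.
PN = (0.21 − 0.088) / 0.21 = 0.122 / 0.21 ≈ 0.5810

PN ≈ 0.581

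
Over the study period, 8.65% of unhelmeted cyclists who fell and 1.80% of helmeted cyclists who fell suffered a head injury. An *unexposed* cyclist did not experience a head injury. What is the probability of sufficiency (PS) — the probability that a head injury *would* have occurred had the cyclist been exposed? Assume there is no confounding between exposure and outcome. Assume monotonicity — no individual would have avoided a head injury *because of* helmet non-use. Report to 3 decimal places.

PS ≈ 0.070

p₁ = 0.0865, p₀ = 0.018.
Under exogeneity and monotonicity, PS = (p₁ − p₀) / (1 − p₀).
PS = (0.0865 − 0.018) / (1 − 0.018) = 0.0685 / 0.982 ≈ 0.0698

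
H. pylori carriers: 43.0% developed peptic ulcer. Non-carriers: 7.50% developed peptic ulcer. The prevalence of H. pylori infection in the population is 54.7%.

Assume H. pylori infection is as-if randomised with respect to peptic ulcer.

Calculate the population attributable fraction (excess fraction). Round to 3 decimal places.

PAF ≈ 0.721

p₁ = 0.43, p₀ = 0.075.
Overall risk P(Y=1) = π·p₁ + (1−π)·p₀ = 0.547×0.43 + 0.453×0.075 = 0.26919.
Under exogeneity, PAF = [P(Y=1) − p₀] / P(Y=1).
PAF = (0.26919 − 0.075) / 0.26919 ≈ 0.7214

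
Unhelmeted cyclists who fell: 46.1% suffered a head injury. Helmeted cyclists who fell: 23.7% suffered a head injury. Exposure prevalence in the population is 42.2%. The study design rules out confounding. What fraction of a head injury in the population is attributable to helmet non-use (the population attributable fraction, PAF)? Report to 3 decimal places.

PAF ≈ 0.285

p₁ = 0.461, p₀ = 0.237.
Overall risk P(Y=1) = π·p₁ + (1−π)·p₀ = 0.422×0.461 + 0.578×0.237 = 0.33153.
Under exogeneity, PAF = [P(Y=1) − p₀] / P(Y=1).
PAF = (0.33153 − 0.237) / 0.33153 ≈ 0.2851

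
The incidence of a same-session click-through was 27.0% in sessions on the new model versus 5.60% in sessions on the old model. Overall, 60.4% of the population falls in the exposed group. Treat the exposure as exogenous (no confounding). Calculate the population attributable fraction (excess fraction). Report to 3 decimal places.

PAF ≈ 0.698

p₁ = 0.27, p₀ = 0.056.
Overall risk P(Y=1) = π·p₁ + (1−π)·p₀ = 0.604×0.27 + 0.396×0.056 = 0.18526.
Under exogeneity, PAF = [P(Y=1) − p₀] / P(Y=1).
PAF = (0.18526 − 0.056) / 0.18526 ≈ 0.6977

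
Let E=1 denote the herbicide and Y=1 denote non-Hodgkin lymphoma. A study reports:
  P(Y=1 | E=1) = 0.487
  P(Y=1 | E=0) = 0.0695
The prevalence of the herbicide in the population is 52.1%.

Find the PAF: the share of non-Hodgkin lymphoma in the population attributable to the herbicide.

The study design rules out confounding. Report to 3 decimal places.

PAF ≈ 0.758

Let p₁ = 0.487, p₀ = 0.0695.
Overall risk P(Y=1) = π·p₁ + (1−π)·p₀ = 0.521×0.487 + 0.479×0.0695 = 0.28702.
Under exogeneity, PAF = [P(Y=1) − p₀] / P(Y=1).
PAF = (0.28702 − 0.0695) / 0.28702 ≈ 0.7579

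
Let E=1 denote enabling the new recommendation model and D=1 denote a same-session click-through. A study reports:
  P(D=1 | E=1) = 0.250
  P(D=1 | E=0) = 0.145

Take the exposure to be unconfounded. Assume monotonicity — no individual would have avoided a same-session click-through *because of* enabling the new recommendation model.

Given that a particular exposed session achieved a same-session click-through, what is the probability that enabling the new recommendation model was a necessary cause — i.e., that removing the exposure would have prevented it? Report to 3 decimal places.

Let p₁ = 0.25, p₀ = 0.145.
Under exogeneity and monotonicity, PN = (p₁ − p₀) / p₁.
PN = (0.25 − 0.145) / 0.25 = 0.105 / 0.25 ≈ 0.4200

PN ≈ 0.420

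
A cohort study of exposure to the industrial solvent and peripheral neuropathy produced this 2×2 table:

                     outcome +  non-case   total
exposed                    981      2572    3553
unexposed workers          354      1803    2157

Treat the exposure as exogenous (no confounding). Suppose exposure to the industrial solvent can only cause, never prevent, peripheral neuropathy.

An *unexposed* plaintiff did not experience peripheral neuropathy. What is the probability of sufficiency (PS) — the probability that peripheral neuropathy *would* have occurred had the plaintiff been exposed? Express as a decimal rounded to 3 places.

PS ≈ 0.134

p₁ = P(outcome | exposed) = 981/3553 = 0.2761
p₀ = P(outcome | unexposed) = 354/2157 = 0.16412
Under exogeneity and monotonicity, PS = (p₁ − p₀) / (1 − p₀).
PS = (0.2761 − 0.16412) / (1 − 0.16412) = 0.11199 / 0.83588 ≈ 0.1340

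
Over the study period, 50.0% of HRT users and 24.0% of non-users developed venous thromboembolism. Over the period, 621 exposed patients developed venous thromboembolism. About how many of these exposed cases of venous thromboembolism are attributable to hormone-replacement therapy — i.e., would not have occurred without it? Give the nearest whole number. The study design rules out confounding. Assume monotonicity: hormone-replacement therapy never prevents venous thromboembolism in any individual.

p₁ = 0.5, p₀ = 0.24.
PN = (p₁ − p₀)/p₁ = (0.5 − 0.24) / 0.5 ≈ 0.52000.
Attributable cases ≈ PN × (exposed cases) = 0.52000 × 621 ≈ 322.92.

about 323 cases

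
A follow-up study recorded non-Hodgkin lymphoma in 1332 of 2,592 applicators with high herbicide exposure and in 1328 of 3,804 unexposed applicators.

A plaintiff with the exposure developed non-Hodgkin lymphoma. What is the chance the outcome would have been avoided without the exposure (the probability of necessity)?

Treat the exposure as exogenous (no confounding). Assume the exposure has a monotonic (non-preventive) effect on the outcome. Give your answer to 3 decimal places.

p₁ = P(outcome | exposed) = 1332/2592 = 0.51389
p₀ = P(outcome | unexposed) = 1328/3804 = 0.34911
Under exogeneity and monotonicity, PN = (p₁ − p₀) / p₁.
PN = (0.51389 − 0.34911) / 0.51389 = 0.16478 / 0.51389 ≈ 0.3207

PN ≈ 0.321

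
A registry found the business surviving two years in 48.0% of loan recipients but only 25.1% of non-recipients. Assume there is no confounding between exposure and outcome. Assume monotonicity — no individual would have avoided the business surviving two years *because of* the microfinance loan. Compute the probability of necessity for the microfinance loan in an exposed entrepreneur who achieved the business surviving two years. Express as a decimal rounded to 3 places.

PN ≈ 0.477

p₁ = 0.48, p₀ = 0.251.
Under exogeneity and monotonicity, PN = (p₁ − p₀) / p₁.
PN = (0.48 − 0.251) / 0.48 = 0.229 / 0.48 ≈ 0.4771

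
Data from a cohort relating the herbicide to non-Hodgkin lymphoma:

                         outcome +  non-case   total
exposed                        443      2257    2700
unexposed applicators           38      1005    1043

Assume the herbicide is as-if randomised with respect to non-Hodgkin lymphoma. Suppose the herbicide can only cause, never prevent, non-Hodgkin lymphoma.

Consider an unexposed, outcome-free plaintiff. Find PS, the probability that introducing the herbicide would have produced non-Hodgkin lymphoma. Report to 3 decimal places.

PS ≈ 0.132

p₁ = P(outcome | exposed) = 443/2700 = 0.16407
p₀ = P(outcome | unexposed) = 38/1043 = 0.036433
Under exogeneity and monotonicity, PS = (p₁ − p₀)/(1 − p₀).
PS = (0.16407 − 0.036433) / 0.96357 ≈ 0.1325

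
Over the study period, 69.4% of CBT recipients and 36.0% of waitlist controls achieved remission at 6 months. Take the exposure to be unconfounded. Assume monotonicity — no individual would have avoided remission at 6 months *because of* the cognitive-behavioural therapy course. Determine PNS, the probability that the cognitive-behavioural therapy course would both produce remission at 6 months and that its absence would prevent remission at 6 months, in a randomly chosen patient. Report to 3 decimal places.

p₁ = 0.694, p₀ = 0.36.
Under exogeneity and monotonicity, PNS = p₁ − p₀.
PNS = 0.694 − 0.36 = 0.334

PNS ≈ 0.334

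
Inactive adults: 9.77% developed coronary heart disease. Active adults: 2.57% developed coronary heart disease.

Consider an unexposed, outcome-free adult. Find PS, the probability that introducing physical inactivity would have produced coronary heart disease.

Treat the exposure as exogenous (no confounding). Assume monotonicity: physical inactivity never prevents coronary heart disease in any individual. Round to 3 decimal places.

PS ≈ 0.074

p₁ = 0.0977, p₀ = 0.0257.
Under exogeneity and monotonicity, PS = (p₁ − p₀) / (1 − p₀).
PS = (0.0977 − 0.0257) / (1 − 0.0257) = 0.072 / 0.9743 ≈ 0.0739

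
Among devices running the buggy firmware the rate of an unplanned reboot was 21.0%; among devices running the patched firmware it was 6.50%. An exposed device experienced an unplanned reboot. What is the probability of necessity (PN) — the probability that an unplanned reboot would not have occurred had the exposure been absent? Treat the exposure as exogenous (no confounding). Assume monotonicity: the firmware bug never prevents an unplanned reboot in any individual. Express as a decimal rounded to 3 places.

p₁ = 0.21, p₀ = 0.065.
Under exogeneity and monotonicity, PN = (p₁ − p₀) / p₁.
PN = (0.21 − 0.065) / 0.21 = 0.145 / 0.21 ≈ 0.6905

PN ≈ 0.690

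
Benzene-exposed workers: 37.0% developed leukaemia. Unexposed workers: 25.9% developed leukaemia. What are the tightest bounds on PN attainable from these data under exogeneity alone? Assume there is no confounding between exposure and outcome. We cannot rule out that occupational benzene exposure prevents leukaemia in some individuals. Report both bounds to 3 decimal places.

0.300 ≤ PN ≤ 1.000

p₁ = 0.37, p₀ = 0.259.
Under exogeneity alone the bounds on PN are max{0,(p₁−p₀)/p₁} ≤ PN ≤ min{1,(1−p₀)/p₁}.
  lower = (p₁ − p₀)/p₁ = 0.111 / 0.37 ≈ 0.3000
  upper = min{1, (1 − p₀)/p₁} = 0.741 / 0.37 ≈ 2.0027 → capped at 1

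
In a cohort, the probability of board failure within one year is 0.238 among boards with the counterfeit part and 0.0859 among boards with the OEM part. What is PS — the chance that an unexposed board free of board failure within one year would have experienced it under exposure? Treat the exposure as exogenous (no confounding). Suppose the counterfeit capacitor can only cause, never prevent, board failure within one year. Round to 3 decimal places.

Let p₁ = 0.238, p₀ = 0.0859.
Under exogeneity and monotonicity, PS = (p₁ − p₀) / (1 − p₀).
PS = (0.238 − 0.0859) / (1 − 0.0859) = 0.1521 / 0.9141 ≈ 0.1664

PS ≈ 0.166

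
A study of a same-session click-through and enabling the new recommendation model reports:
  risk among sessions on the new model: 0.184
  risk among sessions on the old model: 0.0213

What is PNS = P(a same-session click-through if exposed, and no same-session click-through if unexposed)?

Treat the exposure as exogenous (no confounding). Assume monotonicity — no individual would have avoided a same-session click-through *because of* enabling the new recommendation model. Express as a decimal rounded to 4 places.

PNS ≈ 0.1627

Let p₁ = 0.184, p₀ = 0.0213.
Under exogeneity and monotonicity, PNS = p₁ − p₀.
PNS = 0.184 − 0.0213 = 0.1627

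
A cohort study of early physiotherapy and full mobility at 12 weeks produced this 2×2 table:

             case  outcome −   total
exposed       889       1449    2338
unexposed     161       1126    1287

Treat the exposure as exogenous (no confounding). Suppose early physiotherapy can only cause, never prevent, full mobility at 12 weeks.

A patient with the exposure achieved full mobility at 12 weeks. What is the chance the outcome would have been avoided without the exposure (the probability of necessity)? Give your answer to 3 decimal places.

PN ≈ 0.671

p₁ = P(outcome | exposed) = 889/2338 = 0.38024
p₀ = P(outcome | unexposed) = 161/1287 = 0.1251
Under exogeneity and monotonicity, PN = (p₁ − p₀)/p₁.
PN = (0.38024 − 0.1251) / 0.38024 ≈ 0.6710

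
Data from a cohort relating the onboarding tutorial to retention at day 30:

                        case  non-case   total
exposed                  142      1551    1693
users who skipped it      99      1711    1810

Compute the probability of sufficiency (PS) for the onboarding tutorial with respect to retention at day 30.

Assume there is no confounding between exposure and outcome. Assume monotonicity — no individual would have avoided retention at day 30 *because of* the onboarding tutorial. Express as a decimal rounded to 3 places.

p₁ = P(outcome | exposed) = 142/1693 = 0.083875
p₀ = P(outcome | unexposed) = 99/1810 = 0.054696
Under exogeneity and monotonicity, PS = (p₁ − p₀)/(1 − p₀).
PS = (0.083875 − 0.054696) / 0.9453 ≈ 0.0309

PS ≈ 0.031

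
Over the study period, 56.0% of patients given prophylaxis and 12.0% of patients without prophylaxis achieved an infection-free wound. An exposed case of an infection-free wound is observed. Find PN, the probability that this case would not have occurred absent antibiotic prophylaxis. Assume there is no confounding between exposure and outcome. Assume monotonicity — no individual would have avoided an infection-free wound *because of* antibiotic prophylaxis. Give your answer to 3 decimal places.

PN ≈ 0.786

p₁ = 0.56, p₀ = 0.12.
Under exogeneity and monotonicity, PN = (p₁ − p₀) / p₁.
PN = (0.56 − 0.12) / 0.56 = 0.44 / 0.56 ≈ 0.7857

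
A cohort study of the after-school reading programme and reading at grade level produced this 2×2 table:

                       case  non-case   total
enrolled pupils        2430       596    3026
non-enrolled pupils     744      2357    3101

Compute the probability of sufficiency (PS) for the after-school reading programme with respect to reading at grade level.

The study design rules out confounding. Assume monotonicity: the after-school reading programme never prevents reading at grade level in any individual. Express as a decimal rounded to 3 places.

p₁ = P(outcome | exposed) = 2430/3026 = 0.80304
p₀ = P(outcome | unexposed) = 744/3101 = 0.23992
Under exogeneity and monotonicity, PS = (p₁ − p₀) / (1 − p₀).
PS = (0.80304 − 0.23992) / (1 − 0.23992) = 0.56312 / 0.76008 ≈ 0.7409

PS ≈ 0.741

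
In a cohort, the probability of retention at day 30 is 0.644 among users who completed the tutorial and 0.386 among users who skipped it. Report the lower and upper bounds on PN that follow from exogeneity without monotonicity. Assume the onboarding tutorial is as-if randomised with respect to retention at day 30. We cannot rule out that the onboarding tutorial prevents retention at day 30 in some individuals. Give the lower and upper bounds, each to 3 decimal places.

0.401 ≤ PN ≤ 0.953

Let p₁ = 0.644, p₀ = 0.386.
Under exogeneity alone the bounds on PN are max{0,(p₁−p₀)/p₁} ≤ PN ≤ min{1,(1−p₀)/p₁}.
  lower = (p₁ − p₀)/p₁ = 0.258 / 0.644 ≈ 0.4006
  upper = min{1, (1 − p₀)/p₁} = 0.614 / 0.644 ≈ 0.9534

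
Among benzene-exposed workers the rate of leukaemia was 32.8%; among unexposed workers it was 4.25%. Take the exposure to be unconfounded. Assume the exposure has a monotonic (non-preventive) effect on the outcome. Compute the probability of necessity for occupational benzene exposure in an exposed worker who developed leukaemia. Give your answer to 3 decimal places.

p₁ = 0.328, p₀ = 0.0425.
Under exogeneity and monotonicity, PN = (p₁ − p₀) / p₁.
PN = (0.328 − 0.0425) / 0.328 = 0.2855 / 0.328 ≈ 0.8704

PN ≈ 0.870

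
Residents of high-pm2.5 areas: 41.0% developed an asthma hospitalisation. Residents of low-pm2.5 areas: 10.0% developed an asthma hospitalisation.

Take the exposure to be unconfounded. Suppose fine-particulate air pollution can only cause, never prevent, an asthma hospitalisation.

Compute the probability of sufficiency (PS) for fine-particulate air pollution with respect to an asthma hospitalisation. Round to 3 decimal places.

PS ≈ 0.344

p₁ = 0.41, p₀ = 0.1.
Under exogeneity and monotonicity, PS = (p₁ − p₀) / (1 − p₀).
PS = (0.41 − 0.1) / (1 − 0.1) = 0.31 / 0.9 ≈ 0.3444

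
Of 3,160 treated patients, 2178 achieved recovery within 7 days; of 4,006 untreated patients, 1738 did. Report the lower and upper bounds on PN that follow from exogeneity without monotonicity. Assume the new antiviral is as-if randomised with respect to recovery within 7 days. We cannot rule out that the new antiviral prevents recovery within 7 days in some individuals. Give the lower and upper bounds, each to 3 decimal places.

p₁ = P(outcome | exposed) = 2178/3160 = 0.68924
p₀ = P(outcome | unexposed) = 1738/4006 = 0.43385
Under exogeneity alone the bounds on PN are max{0,(p₁−p₀)/p₁} ≤ PN ≤ min{1,(1−p₀)/p₁}.
  lower = (p₁ − p₀)/p₁ = 0.25539 / 0.68924 ≈ 0.3705
  upper = min{1, (1 − p₀)/p₁} = 0.56615 / 0.68924 ≈ 0.8214

0.371 ≤ PN ≤ 0.821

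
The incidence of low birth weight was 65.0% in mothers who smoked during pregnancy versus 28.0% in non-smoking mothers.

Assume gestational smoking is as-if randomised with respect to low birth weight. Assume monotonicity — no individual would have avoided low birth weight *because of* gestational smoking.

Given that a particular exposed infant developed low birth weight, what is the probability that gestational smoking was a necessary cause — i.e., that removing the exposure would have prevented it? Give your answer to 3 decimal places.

p₁ = 0.65, p₀ = 0.28.
Under exogeneity and monotonicity, PN = (p₁ − p₀) / p₁.
PN = (0.65 − 0.28) / 0.65 = 0.37 / 0.65 ≈ 0.5692

PN ≈ 0.569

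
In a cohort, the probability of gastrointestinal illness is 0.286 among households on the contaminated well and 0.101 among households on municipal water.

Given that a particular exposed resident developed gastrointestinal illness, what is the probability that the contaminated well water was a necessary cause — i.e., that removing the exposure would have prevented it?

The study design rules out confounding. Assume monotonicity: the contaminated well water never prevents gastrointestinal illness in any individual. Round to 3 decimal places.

Let p₁ = 0.286, p₀ = 0.101.
Under exogeneity and monotonicity, PN = (p₁ − p₀) / p₁.
PN = (0.286 − 0.101) / 0.286 = 0.185 / 0.286 ≈ 0.6469

PN ≈ 0.647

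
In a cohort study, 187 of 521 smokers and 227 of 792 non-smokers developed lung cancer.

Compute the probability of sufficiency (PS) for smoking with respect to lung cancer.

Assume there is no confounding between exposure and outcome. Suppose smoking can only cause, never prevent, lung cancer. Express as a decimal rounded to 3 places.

p₁ = P(outcome | exposed) = 187/521 = 0.35893
p₀ = P(outcome | unexposed) = 227/792 = 0.28662
Under exogeneity and monotonicity, PS = (p₁ − p₀) / (1 − p₀).
PS = (0.35893 − 0.28662) / (1 − 0.28662) = 0.072309 / 0.71338 ≈ 0.1014

PS ≈ 0.101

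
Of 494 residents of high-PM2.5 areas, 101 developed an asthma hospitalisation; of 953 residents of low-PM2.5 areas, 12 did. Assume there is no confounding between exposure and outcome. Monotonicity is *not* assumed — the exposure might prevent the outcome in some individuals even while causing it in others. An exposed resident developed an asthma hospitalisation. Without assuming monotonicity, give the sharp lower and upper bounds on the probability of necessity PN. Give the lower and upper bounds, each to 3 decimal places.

0.938 ≤ PN ≤ 1.000

p₁ = P(outcome | exposed) = 101/494 = 0.20445
p₀ = P(outcome | unexposed) = 12/953 = 0.012592
Under exogeneity alone the bounds on PN are max{0,(p₁−p₀)/p₁} ≤ PN ≤ min{1,(1−p₀)/p₁}.
  lower = (p₁ − p₀)/p₁ = 0.19186 / 0.20445 ≈ 0.9384
  upper = min{1, (1 − p₀)/p₁} = 0.98741 / 0.20445 ≈ 4.8295 → capped at 1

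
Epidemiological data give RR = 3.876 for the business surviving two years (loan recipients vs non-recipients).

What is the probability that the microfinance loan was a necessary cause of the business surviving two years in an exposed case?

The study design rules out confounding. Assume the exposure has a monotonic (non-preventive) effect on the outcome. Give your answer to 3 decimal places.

Under exogeneity and monotonicity, PN = (RR − 1) / RR = 1 − 1/RR.
PN = (3.876 − 1) / 3.876 = 2.876 / 3.876 ≈ 0.7420

PN ≈ 0.742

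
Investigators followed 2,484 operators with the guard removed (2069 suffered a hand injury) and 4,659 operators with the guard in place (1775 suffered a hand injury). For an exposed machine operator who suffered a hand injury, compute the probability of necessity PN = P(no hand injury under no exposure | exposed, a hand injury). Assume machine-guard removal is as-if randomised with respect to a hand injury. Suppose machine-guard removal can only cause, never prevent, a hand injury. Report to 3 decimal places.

PN ≈ 0.543

p₁ = P(outcome | exposed) = 2069/2484 = 0.83293
p₀ = P(outcome | unexposed) = 1775/4659 = 0.38098
Under exogeneity and monotonicity, PN = (p₁ − p₀) / p₁.
PN = (0.83293 − 0.38098) / 0.83293 = 0.45195 / 0.83293 ≈ 0.5426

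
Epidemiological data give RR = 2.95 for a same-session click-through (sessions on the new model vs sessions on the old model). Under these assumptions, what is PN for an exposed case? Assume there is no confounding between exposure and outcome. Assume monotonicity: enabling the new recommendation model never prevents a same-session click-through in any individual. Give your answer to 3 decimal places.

PN ≈ 0.661

Under exogeneity and monotonicity, PN = (RR − 1) / RR = 1 − 1/RR.
PN = (2.95 − 1) / 2.95 = 1.95 / 2.95 ≈ 0.6610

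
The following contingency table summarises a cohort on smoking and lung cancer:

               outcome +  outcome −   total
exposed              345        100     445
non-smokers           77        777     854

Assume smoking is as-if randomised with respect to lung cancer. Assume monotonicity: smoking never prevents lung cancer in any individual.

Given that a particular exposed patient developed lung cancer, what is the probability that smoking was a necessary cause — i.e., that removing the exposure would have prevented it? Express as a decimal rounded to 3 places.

p₁ = P(outcome | exposed) = 345/445 = 0.77528
p₀ = P(outcome | unexposed) = 77/854 = 0.090164
Under exogeneity and monotonicity, PN = (p₁ − p₀) / p₁.
PN = (0.77528 − 0.090164) / 0.77528 = 0.68512 / 0.77528 ≈ 0.8837

PN ≈ 0.884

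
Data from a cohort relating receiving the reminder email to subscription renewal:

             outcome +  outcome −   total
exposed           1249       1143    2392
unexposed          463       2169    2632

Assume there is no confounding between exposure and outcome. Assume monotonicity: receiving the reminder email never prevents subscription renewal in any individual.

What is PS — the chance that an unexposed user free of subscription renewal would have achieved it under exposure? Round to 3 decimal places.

PS ≈ 0.420

p₁ = P(outcome | exposed) = 1249/2392 = 0.52216
p₀ = P(outcome | unexposed) = 463/2632 = 0.17591
Under exogeneity and monotonicity, PS = (p₁ − p₀) / (1 − p₀).
PS = (0.52216 − 0.17591) / (1 − 0.17591) = 0.34625 / 0.82409 ≈ 0.4202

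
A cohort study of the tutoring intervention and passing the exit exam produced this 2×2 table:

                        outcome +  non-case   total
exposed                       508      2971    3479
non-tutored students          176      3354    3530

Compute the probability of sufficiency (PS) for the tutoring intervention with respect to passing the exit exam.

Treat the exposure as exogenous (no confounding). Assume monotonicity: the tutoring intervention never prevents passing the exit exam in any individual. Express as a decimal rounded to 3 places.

PS ≈ 0.101

p₁ = P(outcome | exposed) = 508/3479 = 0.14602
p₀ = P(outcome | unexposed) = 176/3530 = 0.049858
Under exogeneity and monotonicity, PS = (p₁ − p₀) / (1 − p₀).
PS = (0.14602 − 0.049858) / (1 − 0.049858) = 0.096161 / 0.95014 ≈ 0.1012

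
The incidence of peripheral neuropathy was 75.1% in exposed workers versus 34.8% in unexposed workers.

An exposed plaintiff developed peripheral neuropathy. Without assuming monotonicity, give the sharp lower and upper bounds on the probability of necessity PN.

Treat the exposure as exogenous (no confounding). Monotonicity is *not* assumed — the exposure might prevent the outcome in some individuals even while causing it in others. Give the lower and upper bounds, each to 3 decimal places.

0.537 ≤ PN ≤ 0.868

p₁ = 0.751, p₀ = 0.348.
Under exogeneity alone the bounds on PN are max{0,(p₁−p₀)/p₁} ≤ PN ≤ min{1,(1−p₀)/p₁}.
  lower = (p₁ − p₀)/p₁ = 0.403 / 0.751 ≈ 0.5366
  upper = min{1, (1 − p₀)/p₁} = 0.652 / 0.751 ≈ 0.8682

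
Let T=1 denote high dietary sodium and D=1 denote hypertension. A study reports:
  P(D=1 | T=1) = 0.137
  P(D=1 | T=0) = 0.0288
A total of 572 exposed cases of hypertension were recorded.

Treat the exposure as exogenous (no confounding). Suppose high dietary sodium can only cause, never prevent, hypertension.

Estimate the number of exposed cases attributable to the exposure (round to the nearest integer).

Let p₁ = 0.137, p₀ = 0.0288.
PN = (p₁ − p₀)/p₁ = (0.137 − 0.0288) / 0.137 ≈ 0.78978.
Attributable cases ≈ PN × (exposed cases) = 0.78978 × 572 ≈ 451.75.

about 452 cases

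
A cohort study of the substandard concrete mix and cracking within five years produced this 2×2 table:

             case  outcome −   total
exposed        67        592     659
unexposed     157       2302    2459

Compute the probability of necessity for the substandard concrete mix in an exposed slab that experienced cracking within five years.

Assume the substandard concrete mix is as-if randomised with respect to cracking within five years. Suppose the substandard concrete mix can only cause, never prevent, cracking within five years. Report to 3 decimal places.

PN ≈ 0.372

p₁ = P(outcome | exposed) = 67/659 = 0.10167
p₀ = P(outcome | unexposed) = 157/2459 = 0.063847
Under exogeneity and monotonicity, PN = (p₁ − p₀)/p₁.
PN = (0.10167 − 0.063847) / 0.10167 ≈ 0.3720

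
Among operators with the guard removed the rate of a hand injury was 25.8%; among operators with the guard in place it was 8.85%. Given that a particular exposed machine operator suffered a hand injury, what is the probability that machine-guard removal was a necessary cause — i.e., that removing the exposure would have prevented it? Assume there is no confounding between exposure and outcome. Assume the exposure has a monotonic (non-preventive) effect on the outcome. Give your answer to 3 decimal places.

PN ≈ 0.657

p₁ = 0.258, p₀ = 0.0885.
Under exogeneity and monotonicity, PN = (p₁ − p₀) / p₁.
PN = (0.258 − 0.0885) / 0.258 = 0.1695 / 0.258 ≈ 0.6570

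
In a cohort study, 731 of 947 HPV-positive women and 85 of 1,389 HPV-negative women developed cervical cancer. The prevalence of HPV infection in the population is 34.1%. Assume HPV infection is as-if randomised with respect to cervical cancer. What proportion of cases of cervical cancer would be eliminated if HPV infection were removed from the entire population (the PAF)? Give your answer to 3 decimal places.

p₁ = P(outcome | exposed) = 731/947 = 0.77191
p₀ = P(outcome | unexposed) = 85/1389 = 0.061195
Overall risk P(Y=1) = π·p₁ + (1−π)·p₀ = 0.341×0.77191 + 0.659×0.061195 = 0.30355.
Under exogeneity, PAF = [P(Y=1) − p₀] / P(Y=1).
PAF = (0.30355 − 0.061195) / 0.30355 ≈ 0.7984

PAF ≈ 0.798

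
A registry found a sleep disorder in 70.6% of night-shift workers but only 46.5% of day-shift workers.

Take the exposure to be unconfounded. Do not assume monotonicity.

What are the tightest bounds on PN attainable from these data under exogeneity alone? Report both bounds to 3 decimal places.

0.341 ≤ PN ≤ 0.758

p₁ = 0.706, p₀ = 0.465.
Under exogeneity alone the bounds on PN are max{0,(p₁−p₀)/p₁} ≤ PN ≤ min{1,(1−p₀)/p₁}.
  lower = (p₁ − p₀)/p₁ = 0.241 / 0.706 ≈ 0.3414
  upper = min{1, (1 − p₀)/p₁} = 0.535 / 0.706 ≈ 0.7578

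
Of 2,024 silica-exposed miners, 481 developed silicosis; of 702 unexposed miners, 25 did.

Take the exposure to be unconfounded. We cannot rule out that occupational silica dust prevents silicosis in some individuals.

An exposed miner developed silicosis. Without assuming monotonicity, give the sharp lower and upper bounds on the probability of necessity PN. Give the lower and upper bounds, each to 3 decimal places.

0.850 ≤ PN ≤ 1.000

p₁ = P(outcome | exposed) = 481/2024 = 0.23765
p₀ = P(outcome | unexposed) = 25/702 = 0.035613
Under exogeneity alone the bounds on PN are max{0,(p₁−p₀)/p₁} ≤ PN ≤ min{1,(1−p₀)/p₁}.
  lower = (p₁ − p₀)/p₁ = 0.20204 / 0.23765 ≈ 0.8501
  upper = min{1, (1 − p₀)/p₁} = 0.96439 / 0.23765 ≈ 4.0580 → capped at 1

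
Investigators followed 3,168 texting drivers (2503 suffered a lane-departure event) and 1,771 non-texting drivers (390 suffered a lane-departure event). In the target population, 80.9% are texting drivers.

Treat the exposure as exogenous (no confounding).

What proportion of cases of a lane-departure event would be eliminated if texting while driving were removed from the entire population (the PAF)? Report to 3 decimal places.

p₁ = P(outcome | exposed) = 2503/3168 = 0.79009
p₀ = P(outcome | unexposed) = 390/1771 = 0.22021
Overall risk P(Y=1) = π·p₁ + (1−π)·p₀ = 0.809×0.79009 + 0.191×0.22021 = 0.68124.
Under exogeneity, PAF = [P(Y=1) − p₀] / P(Y=1).
PAF = (0.68124 − 0.22021) / 0.68124 ≈ 0.6767

PAF ≈ 0.677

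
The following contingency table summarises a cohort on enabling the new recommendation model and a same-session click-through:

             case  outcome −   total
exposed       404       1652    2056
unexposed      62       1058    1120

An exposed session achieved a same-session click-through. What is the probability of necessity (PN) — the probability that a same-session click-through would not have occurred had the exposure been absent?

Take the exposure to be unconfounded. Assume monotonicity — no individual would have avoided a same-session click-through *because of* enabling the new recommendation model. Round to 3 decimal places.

p₁ = P(outcome | exposed) = 404/2056 = 0.1965
p₀ = P(outcome | unexposed) = 62/1120 = 0.055357
Under exogeneity and monotonicity, PN = (p₁ − p₀) / p₁.
PN = (0.1965 − 0.055357) / 0.1965 = 0.14114 / 0.1965 ≈ 0.7183

PN ≈ 0.718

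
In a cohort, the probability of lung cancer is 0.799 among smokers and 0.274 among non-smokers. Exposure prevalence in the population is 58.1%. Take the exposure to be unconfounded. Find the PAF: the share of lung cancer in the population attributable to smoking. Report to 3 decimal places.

PAF ≈ 0.527

Let p₁ = 0.799, p₀ = 0.274.
Overall risk P(Y=1) = π·p₁ + (1−π)·p₀ = 0.581×0.799 + 0.419×0.274 = 0.57903.
Under exogeneity, PAF = [P(Y=1) − p₀] / P(Y=1).
PAF = (0.57903 − 0.274) / 0.57903 ≈ 0.5268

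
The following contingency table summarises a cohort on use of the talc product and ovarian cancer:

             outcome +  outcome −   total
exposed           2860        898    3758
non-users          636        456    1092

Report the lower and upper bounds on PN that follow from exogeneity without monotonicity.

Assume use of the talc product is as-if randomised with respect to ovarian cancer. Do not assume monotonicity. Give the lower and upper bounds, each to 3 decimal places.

p₁ = P(outcome | exposed) = 2860/3758 = 0.76104
p₀ = P(outcome | unexposed) = 636/1092 = 0.58242
Under exogeneity alone the bounds on PN are max{0,(p₁−p₀)/p₁} ≤ PN ≤ min{1,(1−p₀)/p₁}.
  lower = (p₁ − p₀)/p₁ = 0.17863 / 0.76104 ≈ 0.2347
  upper = min{1, (1 − p₀)/p₁} = 0.41758 / 0.76104 ≈ 0.5487

0.235 ≤ PN ≤ 0.549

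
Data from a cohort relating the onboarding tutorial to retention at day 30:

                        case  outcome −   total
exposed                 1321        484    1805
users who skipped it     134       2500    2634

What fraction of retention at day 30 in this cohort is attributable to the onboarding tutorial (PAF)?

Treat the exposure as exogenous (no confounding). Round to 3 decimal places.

p₁ = P(outcome | exposed) = 1321/1805 = 0.73186
p₀ = P(outcome | unexposed) = 134/2634 = 0.050873
Exposure prevalence π = 1805/4439 = 0.40662; overall risk P(Y=1) = 0.32778.
Under exogeneity, PAF = [P(Y=1) − p₀]/P(Y=1).
PAF = (0.32778 − 0.050873) / 0.32778 ≈ 0.8448

PAF ≈ 0.845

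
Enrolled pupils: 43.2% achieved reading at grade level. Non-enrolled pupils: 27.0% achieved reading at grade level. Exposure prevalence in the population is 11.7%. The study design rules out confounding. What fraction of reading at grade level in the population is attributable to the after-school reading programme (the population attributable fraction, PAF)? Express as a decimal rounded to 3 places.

p₁ = 0.432, p₀ = 0.27.
Overall risk P(Y=1) = π·p₁ + (1−π)·p₀ = 0.117×0.432 + 0.883×0.27 = 0.28895.
Under exogeneity, PAF = [P(Y=1) − p₀] / P(Y=1).
PAF = (0.28895 − 0.27) / 0.28895 ≈ 0.0656

PAF ≈ 0.066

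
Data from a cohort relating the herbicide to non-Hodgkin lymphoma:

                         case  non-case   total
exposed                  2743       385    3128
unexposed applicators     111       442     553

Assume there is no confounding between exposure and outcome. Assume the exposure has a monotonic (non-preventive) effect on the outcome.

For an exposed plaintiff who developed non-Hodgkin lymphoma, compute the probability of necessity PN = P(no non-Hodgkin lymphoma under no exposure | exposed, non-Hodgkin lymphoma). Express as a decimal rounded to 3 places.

p₁ = P(outcome | exposed) = 2743/3128 = 0.87692
p₀ = P(outcome | unexposed) = 111/553 = 0.20072
Under exogeneity and monotonicity, PN = (p₁ − p₀)/p₁.
PN = (0.87692 − 0.20072) / 0.87692 ≈ 0.7711

PN ≈ 0.771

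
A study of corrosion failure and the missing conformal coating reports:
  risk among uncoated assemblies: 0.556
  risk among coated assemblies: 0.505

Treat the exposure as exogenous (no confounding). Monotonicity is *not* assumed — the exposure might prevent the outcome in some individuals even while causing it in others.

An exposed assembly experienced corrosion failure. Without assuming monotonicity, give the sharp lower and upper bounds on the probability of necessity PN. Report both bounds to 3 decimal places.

0.092 ≤ PN ≤ 0.890

Let p₁ = 0.556, p₀ = 0.505.
Under exogeneity alone the bounds on PN are max{0,(p₁−p₀)/p₁} ≤ PN ≤ min{1,(1−p₀)/p₁}.
  lower = (p₁ − p₀)/p₁ = 0.051 / 0.556 ≈ 0.0917
  upper = min{1, (1 − p₀)/p₁} = 0.495 / 0.556 ≈ 0.8903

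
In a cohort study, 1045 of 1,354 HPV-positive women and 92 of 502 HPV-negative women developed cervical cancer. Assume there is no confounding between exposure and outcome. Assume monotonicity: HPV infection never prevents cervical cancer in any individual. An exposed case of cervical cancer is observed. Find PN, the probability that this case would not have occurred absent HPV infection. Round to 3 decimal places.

PN ≈ 0.763

p₁ = P(outcome | exposed) = 1045/1354 = 0.77179
p₀ = P(outcome | unexposed) = 92/502 = 0.18327
Under exogeneity and monotonicity, PN = (p₁ − p₀) / p₁.
PN = (0.77179 − 0.18327) / 0.77179 = 0.58852 / 0.77179 ≈ 0.7625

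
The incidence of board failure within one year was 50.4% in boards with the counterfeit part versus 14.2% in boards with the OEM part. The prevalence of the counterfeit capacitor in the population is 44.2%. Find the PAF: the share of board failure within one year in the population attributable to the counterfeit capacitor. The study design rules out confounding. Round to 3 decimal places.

p₁ = 0.504, p₀ = 0.142.
Overall risk P(Y=1) = π·p₁ + (1−π)·p₀ = 0.442×0.504 + 0.558×0.142 = 0.302.
Under exogeneity, PAF = [P(Y=1) − p₀] / P(Y=1).
PAF = (0.302 − 0.142) / 0.302 ≈ 0.5298

PAF ≈ 0.530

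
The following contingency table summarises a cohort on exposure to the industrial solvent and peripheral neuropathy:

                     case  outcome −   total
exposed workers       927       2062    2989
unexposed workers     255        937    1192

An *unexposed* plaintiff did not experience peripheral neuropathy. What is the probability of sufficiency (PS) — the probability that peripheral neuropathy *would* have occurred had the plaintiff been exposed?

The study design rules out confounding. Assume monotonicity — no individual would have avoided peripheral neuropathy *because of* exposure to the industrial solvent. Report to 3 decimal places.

p₁ = P(outcome | exposed) = 927/2989 = 0.31014
p₀ = P(outcome | unexposed) = 255/1192 = 0.21393
Under exogeneity and monotonicity, PS = (p₁ − p₀)/(1 − p₀).
PS = (0.31014 − 0.21393) / 0.78607 ≈ 0.1224

PS ≈ 0.122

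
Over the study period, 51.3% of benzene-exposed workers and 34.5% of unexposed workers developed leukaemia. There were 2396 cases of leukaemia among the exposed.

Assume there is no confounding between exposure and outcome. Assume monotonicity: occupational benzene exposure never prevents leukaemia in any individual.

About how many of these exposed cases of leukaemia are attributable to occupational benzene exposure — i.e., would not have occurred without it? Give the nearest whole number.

about 785 cases

p₁ = 0.513, p₀ = 0.345.
PN = (p₁ − p₀)/p₁ = (0.513 − 0.345) / 0.513 ≈ 0.32749.
Attributable cases ≈ PN × (exposed cases) = 0.32749 × 2396 ≈ 784.65.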